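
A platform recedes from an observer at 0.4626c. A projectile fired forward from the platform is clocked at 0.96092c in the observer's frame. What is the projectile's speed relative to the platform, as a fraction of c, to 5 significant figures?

Inverse velocity addition: u' = (u − v)/(1 − uv/c²)
= (0.96092 − 0.4626)/(1 − 0.96092×0.4626) = 0.49832/0.5554784 = 0.89710

u' ≈ 0.89710c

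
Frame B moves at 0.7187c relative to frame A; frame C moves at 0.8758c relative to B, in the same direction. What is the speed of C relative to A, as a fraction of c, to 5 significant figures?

Compose boost 2: (0.8758 + 0.7187)/(1 + 0.8758×0.7187) = 1.5945/1.629437 = 0.97856

u ≈ 0.97856c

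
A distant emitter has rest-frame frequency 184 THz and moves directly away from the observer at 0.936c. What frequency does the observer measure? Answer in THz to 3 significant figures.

f_obs ≈ 33.5 THz

Relativistic Doppler: f_obs = f_src √((1−β)/(1+β))
= 184 × √(0.064000/1.9360) = 184 × 0.18182 = 33.5 THz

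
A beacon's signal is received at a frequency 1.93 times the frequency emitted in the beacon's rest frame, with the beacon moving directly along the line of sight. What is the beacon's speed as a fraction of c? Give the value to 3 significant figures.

β ≈ 0.577

f_obs/f_src = √((1+β)/(1−β)) = 1.93  ⇒  (1+β)/(1−β) = 3.7249
β = |1 − D²|/(1 + D²) = |1 − 3.7249|/(1 + 3.7249) = 0.577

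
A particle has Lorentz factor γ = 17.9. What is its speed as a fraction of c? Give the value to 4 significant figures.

β = √(1 − 1/γ²) = √(1 − 1/17.9²) = √(0.996879) = 0.9984

β ≈ 0.9984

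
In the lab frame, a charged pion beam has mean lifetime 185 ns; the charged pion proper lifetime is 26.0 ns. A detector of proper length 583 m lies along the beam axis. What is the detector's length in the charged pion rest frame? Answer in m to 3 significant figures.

L ≈ 81.9 m

Time dilation ⇒ γ = Δt/τ₀ = 185/26.0 = 7.1154
Length contraction: L = L₀/γ = 583/7.1154 = 81.9 m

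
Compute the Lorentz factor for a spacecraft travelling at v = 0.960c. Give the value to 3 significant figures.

γ = 1/√(1 − β²) = 1/√(1 − 0.960²) = 1/√(0.078400) = 3.57

γ ≈ 3.57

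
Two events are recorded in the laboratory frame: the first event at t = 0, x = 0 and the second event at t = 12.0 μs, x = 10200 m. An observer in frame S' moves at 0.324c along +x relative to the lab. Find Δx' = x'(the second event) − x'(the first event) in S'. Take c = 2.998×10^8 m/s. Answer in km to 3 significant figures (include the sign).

Δx' ≈ 9.55 km

γ = 1/√(1 − 0.324²) = 1.0570
Δx' = γ(Δx − vΔt) = 1.0570 × (10200 m − 0.324×(2.998×10^8 m/s)×12.0×10^-6 s)
= 1.0570 × (9034.4 m) = 9.55 km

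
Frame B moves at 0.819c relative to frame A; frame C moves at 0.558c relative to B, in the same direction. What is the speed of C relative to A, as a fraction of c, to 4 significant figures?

u ≈ 0.9451c

Compose boost 2: (0.558 + 0.819)/(1 + 0.558×0.819) = 1.377/1.45700 = 0.9451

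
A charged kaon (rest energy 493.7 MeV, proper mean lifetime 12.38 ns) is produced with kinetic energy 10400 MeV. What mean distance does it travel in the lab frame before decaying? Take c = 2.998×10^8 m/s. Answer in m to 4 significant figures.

γ = 1 + K/(m₀c²) = 1 + 10400/493.7 = 22.0654
β = √(1 − 1/γ²) = 0.998973
Dilated lifetime: γτ₀ = 22.0654 × 12.38 ns = 273.170 ns
d = βc·γτ₀ = 0.998973 × (2.998×10^8 m/s) × 2.73170×10^-7 s = 81.81 m

d ≈ 81.81 m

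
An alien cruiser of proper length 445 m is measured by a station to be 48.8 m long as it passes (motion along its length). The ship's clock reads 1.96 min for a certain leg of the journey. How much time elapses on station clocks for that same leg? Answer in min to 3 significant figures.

Δt ≈ 17.9 min

Length contraction ⇒ γ = L₀/L = 445/48.8 = 9.1189
Time dilation: Δt = γτ₀ = 9.1189 × 1.96 min = 17.9 min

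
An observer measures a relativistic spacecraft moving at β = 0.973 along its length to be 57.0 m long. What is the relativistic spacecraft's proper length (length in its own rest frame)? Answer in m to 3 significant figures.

γ = 1/√(1 − 0.973²) = 4.3327
L₀ = γL = 4.3327 × 57.0 = 247 m

L₀ ≈ 247 m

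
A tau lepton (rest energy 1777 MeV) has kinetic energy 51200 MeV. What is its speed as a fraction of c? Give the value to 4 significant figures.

γ = 1 + K/(m₀c²) = 1 + 51200/1777 = 29.8126
β = √(1 − 1/γ²) = 0.9994

β ≈ 0.9994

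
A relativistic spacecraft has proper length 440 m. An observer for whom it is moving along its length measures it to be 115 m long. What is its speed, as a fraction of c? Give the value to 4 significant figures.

β ≈ 0.9652

γ = L₀/L = 440/115 = 3.82609
β = √(1 − 1/γ²) = 0.9652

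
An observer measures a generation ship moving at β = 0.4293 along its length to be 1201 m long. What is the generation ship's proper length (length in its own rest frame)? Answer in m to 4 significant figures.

γ = 1/√(1 − 0.4293²) = 1.10722
L₀ = γL = 1.10722 × 1201 = 1330 m

L₀ ≈ 1330 m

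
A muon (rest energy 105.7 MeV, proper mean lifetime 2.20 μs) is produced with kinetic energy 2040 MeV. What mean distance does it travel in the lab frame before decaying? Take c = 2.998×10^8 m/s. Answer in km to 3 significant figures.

d ≈ 13.4 km

γ = 1 + K/(m₀c²) = 1 + 2040/105.7 = 20.300
β = √(1 − 1/γ²) = 0.99879
Dilated lifetime: γτ₀ = 20.300 × 2.20 μs = 44.660 μs
d = βc·γτ₀ = 0.99879 × (2.998×10^8 m/s) × 4.4660×10^-5 s = 13.4 km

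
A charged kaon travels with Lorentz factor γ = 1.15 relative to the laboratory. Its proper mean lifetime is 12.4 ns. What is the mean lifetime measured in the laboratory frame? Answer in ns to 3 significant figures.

γ = 1.15 (given)
Time dilation: Δt = γτ₀ = 1.15 × 12.4 ns = 14.3 ns

Δt ≈ 14.3 ns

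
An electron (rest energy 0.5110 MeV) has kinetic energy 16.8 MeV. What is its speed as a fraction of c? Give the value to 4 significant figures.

β ≈ 0.9996

γ = 1 + K/(m₀c²) = 1 + 16.8/0.5110 = 33.8767
β = √(1 − 1/γ²) = 0.9996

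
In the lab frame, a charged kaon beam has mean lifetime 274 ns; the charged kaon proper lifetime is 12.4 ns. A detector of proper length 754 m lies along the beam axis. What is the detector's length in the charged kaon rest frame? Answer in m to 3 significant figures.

L ≈ 34.1 m

Time dilation ⇒ γ = Δt/τ₀ = 274/12.4 = 22.097
Length contraction: L = L₀/γ = 754/22.097 = 34.1 m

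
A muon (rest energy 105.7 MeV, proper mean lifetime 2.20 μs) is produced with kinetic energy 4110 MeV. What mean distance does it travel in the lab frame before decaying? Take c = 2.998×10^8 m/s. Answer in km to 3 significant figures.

d ≈ 26.3 km

γ = 1 + K/(m₀c²) = 1 + 4110/105.7 = 39.884
β = √(1 − 1/γ²) = 0.99969
Dilated lifetime: γτ₀ = 39.884 × 2.20 μs = 87.744 μs
d = βc·γτ₀ = 0.99969 × (2.998×10^8 m/s) × 8.7744×10^-5 s = 26.3 km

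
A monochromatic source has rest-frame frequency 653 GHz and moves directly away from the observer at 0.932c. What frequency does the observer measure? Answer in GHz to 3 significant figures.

f_obs ≈ 123 GHz

Relativistic Doppler: f_obs = f_src √((1−β)/(1+β))
= 653 × √(0.068000/1.9320) = 653 × 0.18761 = 123 GHz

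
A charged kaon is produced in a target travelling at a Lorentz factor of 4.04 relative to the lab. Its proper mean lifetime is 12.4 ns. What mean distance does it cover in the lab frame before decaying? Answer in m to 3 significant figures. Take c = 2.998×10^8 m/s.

d ≈ 14.6 m

β = √(1 − 1/γ²) = √(1 − 1/4.04²) = 0.96888
Dilated lifetime: Δt = γτ₀ = 4.04 × 12.4 ns = 50.096 ns
d = vΔt = 0.96888c × 50.096 ns = 2.9047×10^8 m/s × 5.0096×10^-8 s = 14.6 m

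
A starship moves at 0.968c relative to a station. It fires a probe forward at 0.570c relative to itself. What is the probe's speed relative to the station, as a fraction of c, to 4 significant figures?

Relativistic velocity addition: u = (u' + v)/(1 + u'v/c²)
= (0.570 + 0.968)/(1 + 0.570×0.968) = 1.538/1.55176 = 0.9911

u ≈ 0.9911c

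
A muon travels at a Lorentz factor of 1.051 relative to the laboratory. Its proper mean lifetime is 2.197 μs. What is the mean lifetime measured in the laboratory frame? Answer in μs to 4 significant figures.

γ = 1.051 (given)
Time dilation: Δt = γτ₀ = 1.051 × 2.197 μs = 2.309 μs

Δt ≈ 2.309 μs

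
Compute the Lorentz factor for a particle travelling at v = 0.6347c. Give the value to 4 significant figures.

γ ≈ 1.294

γ = 1/√(1 − β²) = 1/√(1 − 0.6347²) = 1/√(0.597156) = 1.294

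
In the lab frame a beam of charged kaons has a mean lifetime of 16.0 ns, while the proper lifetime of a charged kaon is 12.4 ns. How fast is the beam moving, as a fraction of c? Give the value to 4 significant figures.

γ = Δt/τ₀ = 16.0/12.4 = 1.29032
β = √(1 − 1/γ²) = √(1 − 1/1.29032²) = 0.6320

β ≈ 0.6320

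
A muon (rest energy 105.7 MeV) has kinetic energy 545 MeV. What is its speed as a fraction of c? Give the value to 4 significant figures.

γ = 1 + K/(m₀c²) = 1 + 545/105.7 = 6.15610
β = √(1 − 1/γ²) = 0.9867

β ≈ 0.9867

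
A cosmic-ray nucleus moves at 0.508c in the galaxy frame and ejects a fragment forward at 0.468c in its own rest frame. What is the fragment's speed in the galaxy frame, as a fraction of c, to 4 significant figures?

Compose boost 2: (0.468 + 0.508)/(1 + 0.468×0.508) = 0.9760/1.23774 = 0.7885

u ≈ 0.7885c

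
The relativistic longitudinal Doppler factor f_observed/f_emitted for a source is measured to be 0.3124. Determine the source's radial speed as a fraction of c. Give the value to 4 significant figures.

β ≈ 0.8222

f_obs/f_src = √((1−β)/(1+β)) = 0.3124  ⇒  (1−β)/(1+β) = 0.0975938
β = |1 − D²|/(1 + D²) = |1 − 0.0975938|/(1 + 0.0975938) = 0.8222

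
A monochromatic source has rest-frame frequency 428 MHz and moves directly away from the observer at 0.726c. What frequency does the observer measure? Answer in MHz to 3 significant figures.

Relativistic Doppler: f_obs = f_src √((1−β)/(1+β))
= 428 × √(0.27400/1.7260) = 428 × 0.39843 = 171 MHz

f_obs ≈ 171 MHz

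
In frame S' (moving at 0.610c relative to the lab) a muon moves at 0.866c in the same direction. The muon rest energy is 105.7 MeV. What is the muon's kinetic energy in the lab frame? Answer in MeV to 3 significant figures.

u_lab = (0.866 + 0.610)/(1 + 0.866×0.610) = 0.965804
γ = 1/√(1 − 0.965804²) = 3.8569
K = (γ − 1)m₀c² = (3.8569 − 1) × 105.7 = 2.8569 × 105.7 = 302 MeV

K ≈ 302 MeV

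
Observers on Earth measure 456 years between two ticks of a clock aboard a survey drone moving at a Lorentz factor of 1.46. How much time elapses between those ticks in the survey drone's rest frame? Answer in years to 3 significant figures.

γ = 1.46 (given)
Proper time: τ₀ = Δt/γ = 456/1.46 = 312 years

τ₀ ≈ 312 years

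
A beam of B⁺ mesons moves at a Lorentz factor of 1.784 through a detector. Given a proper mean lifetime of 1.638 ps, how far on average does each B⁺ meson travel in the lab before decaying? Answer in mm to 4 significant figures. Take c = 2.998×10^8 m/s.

d ≈ 0.7255 mm

β = √(1 − 1/γ²) = √(1 − 1/1.784²) = 0.828129
Dilated lifetime: Δt = γτ₀ = 1.784 × 1.638 ps = 2.92219 ps
d = vΔt = 0.828129c × 2.92219 ps = 2.48273×10^8 m/s × 2.92219×10^-12 s = 0.7255 mm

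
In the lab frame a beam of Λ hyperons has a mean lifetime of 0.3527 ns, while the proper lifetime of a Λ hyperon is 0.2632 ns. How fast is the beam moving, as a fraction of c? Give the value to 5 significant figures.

β ≈ 0.66567

γ = Δt/τ₀ = 0.3527/0.2632 = 1.340046
β = √(1 − 1/γ²) = √(1 − 1/1.340046²) = 0.66567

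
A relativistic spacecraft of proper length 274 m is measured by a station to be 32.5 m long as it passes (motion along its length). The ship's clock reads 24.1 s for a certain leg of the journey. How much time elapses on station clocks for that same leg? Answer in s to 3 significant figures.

Length contraction ⇒ γ = L₀/L = 274/32.5 = 8.4308
Time dilation: Δt = γτ₀ = 8.4308 × 24.1 s = 203 s

Δt ≈ 203 s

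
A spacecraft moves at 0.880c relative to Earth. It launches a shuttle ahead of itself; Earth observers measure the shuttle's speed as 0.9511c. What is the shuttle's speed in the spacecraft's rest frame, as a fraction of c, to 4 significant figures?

Inverse velocity addition: u' = (u − v)/(1 − uv/c²)
= (0.9511 − 0.880)/(1 − 0.9511×0.880) = 0.07110/0.163032 = 0.4361

u' ≈ 0.4361c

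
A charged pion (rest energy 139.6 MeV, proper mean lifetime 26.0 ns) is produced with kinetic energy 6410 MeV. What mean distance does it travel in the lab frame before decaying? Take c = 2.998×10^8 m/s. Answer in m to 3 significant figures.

d ≈ 366 m

γ = 1 + K/(m₀c²) = 1 + 6410/139.6 = 46.917
β = √(1 − 1/γ²) = 0.99977
Dilated lifetime: γτ₀ = 46.917 × 26.0 ns = 1219.8 ns
d = βc·γτ₀ = 0.99977 × (2.998×10^8 m/s) × 1.2198×10^-6 s = 366 m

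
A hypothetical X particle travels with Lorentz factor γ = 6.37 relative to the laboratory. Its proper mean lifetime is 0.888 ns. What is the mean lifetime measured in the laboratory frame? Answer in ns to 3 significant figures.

Δt ≈ 5.66 ns

γ = 6.37 (given)
Time dilation: Δt = γτ₀ = 6.37 × 0.888 ns = 5.66 ns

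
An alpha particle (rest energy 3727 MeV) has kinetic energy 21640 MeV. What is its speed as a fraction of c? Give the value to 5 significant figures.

γ = 1 + K/(m₀c²) = 1 + 21640/3727 = 6.806279
β = √(1 − 1/γ²) = 0.98915

β ≈ 0.98915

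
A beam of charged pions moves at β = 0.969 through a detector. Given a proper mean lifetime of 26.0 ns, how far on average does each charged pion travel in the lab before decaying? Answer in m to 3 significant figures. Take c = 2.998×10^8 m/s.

γ = 1/√(1 − 0.969²) = 4.0476
Dilated lifetime: Δt = γτ₀ = 4.0476 × 26.0 ns = 105.24 ns
d = vΔt = 0.969c × 105.24 ns = 2.9051×10^8 m/s × 1.0524×10^-7 s = 30.6 m

d ≈ 30.6 m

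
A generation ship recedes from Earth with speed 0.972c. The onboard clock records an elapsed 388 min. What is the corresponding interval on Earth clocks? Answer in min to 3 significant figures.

Δt ≈ 1650 min

γ = 1/√(1 − 0.972²) = 4.2557
Time dilation: Δt = γτ₀ = 4.2557 × 388 min = 1650 min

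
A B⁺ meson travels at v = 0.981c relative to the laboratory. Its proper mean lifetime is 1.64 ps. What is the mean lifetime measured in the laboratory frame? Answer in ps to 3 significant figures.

Δt ≈ 8.45 ps

γ = 1/√(1 − 0.981²) = 5.1544
Time dilation: Δt = γτ₀ = 5.1544 × 1.64 ps = 8.45 ps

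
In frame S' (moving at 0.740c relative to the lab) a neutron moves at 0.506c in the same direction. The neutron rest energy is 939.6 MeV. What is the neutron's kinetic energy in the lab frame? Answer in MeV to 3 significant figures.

u_lab = (0.506 + 0.740)/(1 + 0.506×0.740) = 0.906551
γ = 1/√(1 − 0.906551²) = 2.3691
K = (γ − 1)m₀c² = (2.3691 − 1) × 939.6 = 1.3691 × 939.6 = 1290 MeV

K ≈ 1290 MeV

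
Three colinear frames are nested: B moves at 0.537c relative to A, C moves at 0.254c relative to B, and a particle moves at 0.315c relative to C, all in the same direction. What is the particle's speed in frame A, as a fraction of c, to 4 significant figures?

Compose boost 2: (0.254 + 0.537)/(1 + 0.254×0.537) = 0.7910/1.13640 = 0.696059
Compose boost 3: (0.315 + 0.696059)/(1 + 0.315×0.696059) = 1.01106/1.21926 = 0.8292

u ≈ 0.8292c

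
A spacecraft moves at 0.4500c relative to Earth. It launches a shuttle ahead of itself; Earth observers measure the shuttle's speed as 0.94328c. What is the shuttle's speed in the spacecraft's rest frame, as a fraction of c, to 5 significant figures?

u' ≈ 0.85710c

Inverse velocity addition: u' = (u − v)/(1 − uv/c²)
= (0.94328 − 0.4500)/(1 − 0.94328×0.4500) = 0.49328/0.5755240 = 0.85710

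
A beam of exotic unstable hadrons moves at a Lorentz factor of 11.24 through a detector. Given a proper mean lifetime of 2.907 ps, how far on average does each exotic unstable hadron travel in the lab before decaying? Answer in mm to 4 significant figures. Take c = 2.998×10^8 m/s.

d ≈ 9.757 mm

β = √(1 − 1/γ²) = √(1 − 1/11.24²) = 0.996034
Dilated lifetime: Δt = γτ₀ = 11.24 × 2.907 ps = 32.6747 ps
d = vΔt = 0.996034c × 32.6747 ps = 2.98611×10^8 m/s × 3.26747×10^-11 s = 9.757 mm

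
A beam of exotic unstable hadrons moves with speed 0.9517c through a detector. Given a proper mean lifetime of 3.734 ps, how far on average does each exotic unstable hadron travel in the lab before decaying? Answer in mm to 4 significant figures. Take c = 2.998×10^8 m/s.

d ≈ 3.470 mm

γ = 1/√(1 − 0.9517²) = 3.25702
Dilated lifetime: Δt = γτ₀ = 3.25702 × 3.734 ps = 12.1617 ps
d = vΔt = 0.9517c × 12.1617 ps = 2.85320×10^8 m/s × 1.21617×10^-11 s = 3.470 mm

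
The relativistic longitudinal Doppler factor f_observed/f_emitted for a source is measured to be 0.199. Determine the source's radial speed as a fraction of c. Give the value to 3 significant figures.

f_obs/f_src = √((1−β)/(1+β)) = 0.199  ⇒  (1−β)/(1+β) = 0.039601
β = |1 − D²|/(1 + D²) = |1 − 0.039601|/(1 + 0.039601) = 0.924

β ≈ 0.924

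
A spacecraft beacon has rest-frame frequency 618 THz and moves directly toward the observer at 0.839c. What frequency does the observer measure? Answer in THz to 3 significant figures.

Relativistic Doppler: f_obs = f_src √((1+β)/(1−β))
= 618 × √(1.8390/0.16100) = 618 × 3.3797 = 2090 THz

f_obs ≈ 2090 THz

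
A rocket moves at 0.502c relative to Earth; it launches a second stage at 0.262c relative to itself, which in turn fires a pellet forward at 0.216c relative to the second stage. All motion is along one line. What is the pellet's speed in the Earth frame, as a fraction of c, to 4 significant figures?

Compose boost 2: (0.262 + 0.502)/(1 + 0.262×0.502) = 0.7640/1.13152 = 0.675196
Compose boost 3: (0.216 + 0.675196)/(1 + 0.216×0.675196) = 0.891196/1.14584 = 0.7778

u ≈ 0.7778c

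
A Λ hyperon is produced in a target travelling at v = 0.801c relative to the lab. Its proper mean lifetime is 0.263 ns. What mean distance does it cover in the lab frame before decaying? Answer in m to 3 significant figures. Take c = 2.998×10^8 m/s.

γ = 1/√(1 − 0.801²) = 1.6704
Dilated lifetime: Δt = γτ₀ = 1.6704 × 0.263 ns = 0.43931 ns
d = vΔt = 0.801c × 0.43931 ns = 2.4014×10^8 m/s × 4.3931×10^-10 s = 0.105 m

d ≈ 0.105 m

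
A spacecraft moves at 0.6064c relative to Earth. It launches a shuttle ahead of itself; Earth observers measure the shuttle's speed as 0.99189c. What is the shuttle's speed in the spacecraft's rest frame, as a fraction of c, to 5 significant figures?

Inverse velocity addition: u' = (u − v)/(1 − uv/c²)
= (0.99189 − 0.6064)/(1 − 0.99189×0.6064) = 0.38549/0.3985179 = 0.96731

u' ≈ 0.96731c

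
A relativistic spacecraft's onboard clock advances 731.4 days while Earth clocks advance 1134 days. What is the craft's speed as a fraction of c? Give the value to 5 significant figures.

γ = Δt/τ₀ = 1134/731.4 = 1.550451
β = √(1 − 1/γ²) = √(1 − 1/1.550451²) = 0.76420

β ≈ 0.76420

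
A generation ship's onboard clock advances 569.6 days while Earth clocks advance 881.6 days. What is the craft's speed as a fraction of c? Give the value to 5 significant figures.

β ≈ 0.76325

γ = Δt/τ₀ = 881.6/569.6 = 1.547753
β = √(1 − 1/γ²) = √(1 − 1/1.547753²) = 0.76325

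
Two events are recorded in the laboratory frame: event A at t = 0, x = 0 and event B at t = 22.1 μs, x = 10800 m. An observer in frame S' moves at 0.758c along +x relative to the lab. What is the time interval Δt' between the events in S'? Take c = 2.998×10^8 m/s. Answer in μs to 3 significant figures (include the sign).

γ = 1/√(1 − 0.758²) = 1.5331
Δt' = γ(Δt − vΔx/c²) = 1.5331 × (22.1 μs − 0.758×10800 m / (2.998×10^8 m/s))
= 1.5331 × (-5.2062 μs) = -7.98 μs

Δt' ≈ -7.98 μs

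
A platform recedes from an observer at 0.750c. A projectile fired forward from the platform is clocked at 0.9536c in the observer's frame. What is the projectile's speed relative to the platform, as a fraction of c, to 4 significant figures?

Inverse velocity addition: u' = (u − v)/(1 − uv/c²)
= (0.9536 − 0.750)/(1 − 0.9536×0.750) = 0.2036/0.284800 = 0.7149

u' ≈ 0.7149c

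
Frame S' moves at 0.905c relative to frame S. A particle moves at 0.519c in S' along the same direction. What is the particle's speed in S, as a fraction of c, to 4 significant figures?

u ≈ 0.9689c

Relativistic velocity addition: u = (u' + v)/(1 + u'v/c²)
= (0.519 + 0.905)/(1 + 0.519×0.905) = 1.424/1.46969 = 0.9689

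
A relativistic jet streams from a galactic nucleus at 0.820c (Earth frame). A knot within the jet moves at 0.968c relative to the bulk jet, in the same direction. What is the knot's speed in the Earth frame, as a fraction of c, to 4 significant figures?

u ≈ 0.9968c

Relativistic velocity addition: u = (u' + v)/(1 + u'v/c²)
= (0.968 + 0.820)/(1 + 0.968×0.820) = 1.788/1.79376 = 0.9968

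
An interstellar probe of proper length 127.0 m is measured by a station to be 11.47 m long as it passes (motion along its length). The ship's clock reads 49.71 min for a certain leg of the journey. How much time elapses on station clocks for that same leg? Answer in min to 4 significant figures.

Length contraction ⇒ γ = L₀/L = 127.0/11.47 = 11.0724
Time dilation: Δt = γτ₀ = 11.0724 × 49.71 min = 550.4 min

Δt ≈ 550.4 min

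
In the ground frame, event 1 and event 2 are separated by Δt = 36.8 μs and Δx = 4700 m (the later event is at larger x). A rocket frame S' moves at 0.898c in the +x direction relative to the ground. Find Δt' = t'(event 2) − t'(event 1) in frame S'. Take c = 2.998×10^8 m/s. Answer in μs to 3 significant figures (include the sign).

γ = 1/√(1 − 0.898²) = 2.2728
Δt' = γ(Δt − vΔx/c²) = 2.2728 × (36.8 μs − 0.898×4700 m / (2.998×10^8 m/s))
= 2.2728 × (22.722 μs) = 51.6 μs

Δt' ≈ 51.6 μs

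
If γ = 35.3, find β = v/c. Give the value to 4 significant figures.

β = √(1 − 1/γ²) = √(1 − 1/35.3²) = √(0.999197) = 0.9996

β ≈ 0.9996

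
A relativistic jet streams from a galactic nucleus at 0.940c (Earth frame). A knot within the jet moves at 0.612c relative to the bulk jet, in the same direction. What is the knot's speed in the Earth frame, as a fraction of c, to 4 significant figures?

u ≈ 0.9852c

Relativistic velocity addition: u = (u' + v)/(1 + u'v/c²)
= (0.612 + 0.940)/(1 + 0.612×0.940) = 1.552/1.57528 = 0.9852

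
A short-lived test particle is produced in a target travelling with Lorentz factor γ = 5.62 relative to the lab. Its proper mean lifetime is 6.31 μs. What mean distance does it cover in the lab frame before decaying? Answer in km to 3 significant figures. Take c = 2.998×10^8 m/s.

β = √(1 − 1/γ²) = √(1 − 1/5.62²) = 0.98404
Dilated lifetime: Δt = γτ₀ = 5.62 × 6.31 μs = 35.462 μs
d = vΔt = 0.98404c × 35.462 μs = 2.9502×10^8 m/s × 3.5462×10^-5 s = 10.5 km

d ≈ 10.5 km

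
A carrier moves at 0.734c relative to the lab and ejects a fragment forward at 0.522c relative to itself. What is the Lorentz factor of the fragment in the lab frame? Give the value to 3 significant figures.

u_lab = (0.522 + 0.734)/(1 + 0.522×0.734) = 1.256/1.38315 = 0.908073
γ = 1/√(1 − 0.908073²) = 2.39

γ ≈ 2.39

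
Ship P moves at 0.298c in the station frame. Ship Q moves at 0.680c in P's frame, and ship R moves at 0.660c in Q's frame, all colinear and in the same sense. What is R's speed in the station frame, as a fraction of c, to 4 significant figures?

u ≈ 0.9587c

Compose boost 2: (0.680 + 0.298)/(1 + 0.680×0.298) = 0.9780/1.20264 = 0.813211
Compose boost 3: (0.660 + 0.813211)/(1 + 0.660×0.813211) = 1.47321/1.53672 = 0.9587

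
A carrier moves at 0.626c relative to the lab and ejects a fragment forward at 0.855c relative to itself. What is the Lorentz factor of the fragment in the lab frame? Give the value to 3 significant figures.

γ ≈ 3.80

u_lab = (0.855 + 0.626)/(1 + 0.855×0.626) = 1.481/1.53523 = 0.964676
γ = 1/√(1 − 0.964676²) = 3.80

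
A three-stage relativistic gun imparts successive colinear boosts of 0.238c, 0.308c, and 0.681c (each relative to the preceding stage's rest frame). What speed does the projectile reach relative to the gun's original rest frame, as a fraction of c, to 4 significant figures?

u ≈ 0.8836c

Compose boost 2: (0.308 + 0.238)/(1 + 0.308×0.238) = 0.5460/1.07330 = 0.508710
Compose boost 3: (0.681 + 0.508710)/(1 + 0.681×0.508710) = 1.18971/1.34643 = 0.8836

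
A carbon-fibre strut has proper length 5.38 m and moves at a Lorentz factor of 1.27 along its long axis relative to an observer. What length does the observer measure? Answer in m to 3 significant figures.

γ = 1.27 (given)
Length contraction: L = L₀/γ = 5.38/1.27 = 4.24 m

L ≈ 4.24 m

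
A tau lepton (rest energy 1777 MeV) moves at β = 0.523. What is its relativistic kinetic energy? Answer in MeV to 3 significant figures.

γ = 1/√(1 − 0.523²) = 1.1733
K = (γ − 1)m₀c² = (1.1733 − 1) × 1777 MeV = 0.17325 × 1777 MeV = 308 MeV

K ≈ 308 MeV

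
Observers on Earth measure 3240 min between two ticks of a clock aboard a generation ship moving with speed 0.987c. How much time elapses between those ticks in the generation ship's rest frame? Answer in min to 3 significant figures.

τ₀ ≈ 521 min

γ = 1/√(1 − 0.987²) = 6.2220
Proper time: τ₀ = Δt/γ = 3240/6.2220 = 521 min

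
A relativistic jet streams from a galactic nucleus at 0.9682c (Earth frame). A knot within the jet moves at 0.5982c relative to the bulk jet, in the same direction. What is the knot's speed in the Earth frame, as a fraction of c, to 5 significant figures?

Relativistic velocity addition: u = (u' + v)/(1 + u'v/c²)
= (0.5982 + 0.9682)/(1 + 0.5982×0.9682) = 1.5664/1.579177 = 0.99191

u ≈ 0.99191c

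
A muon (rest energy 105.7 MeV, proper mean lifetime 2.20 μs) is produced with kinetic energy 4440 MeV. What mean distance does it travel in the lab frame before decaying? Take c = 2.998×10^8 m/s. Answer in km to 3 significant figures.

d ≈ 28.4 km

γ = 1 + K/(m₀c²) = 1 + 4440/105.7 = 43.006
β = √(1 − 1/γ²) = 0.99973
Dilated lifetime: γτ₀ = 43.006 × 2.20 μs = 94.612 μs
d = βc·γτ₀ = 0.99973 × (2.998×10^8 m/s) × 9.4612×10^-5 s = 28.4 km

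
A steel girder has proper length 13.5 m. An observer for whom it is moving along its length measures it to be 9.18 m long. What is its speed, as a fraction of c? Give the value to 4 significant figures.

γ = L₀/L = 13.5/9.18 = 1.47059
β = √(1 − 1/γ²) = 0.7332

β ≈ 0.7332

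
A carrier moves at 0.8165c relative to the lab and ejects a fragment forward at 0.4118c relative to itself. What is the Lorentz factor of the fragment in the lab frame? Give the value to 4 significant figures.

γ ≈ 2.540

u_lab = (0.4118 + 0.8165)/(1 + 0.4118×0.8165) = 1.2283/1.336235 = 0.9192247
γ = 1/√(1 − 0.9192247²) = 2.540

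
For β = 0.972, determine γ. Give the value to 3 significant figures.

γ = 1/√(1 − β²) = 1/√(1 − 0.972²) = 1/√(0.055216) = 4.26

γ ≈ 4.26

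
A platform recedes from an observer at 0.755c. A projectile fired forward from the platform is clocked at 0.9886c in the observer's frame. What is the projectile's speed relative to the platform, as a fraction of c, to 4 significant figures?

u' ≈ 0.9211c

Inverse velocity addition: u' = (u − v)/(1 − uv/c²)
= (0.9886 − 0.755)/(1 − 0.9886×0.755) = 0.2336/0.253607 = 0.9211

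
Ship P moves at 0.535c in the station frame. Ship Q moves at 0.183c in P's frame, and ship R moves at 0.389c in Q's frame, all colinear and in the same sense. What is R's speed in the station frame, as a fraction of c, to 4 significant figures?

Compose boost 2: (0.183 + 0.535)/(1 + 0.183×0.535) = 0.7180/1.09790 = 0.653973
Compose boost 3: (0.389 + 0.653973)/(1 + 0.389×0.653973) = 1.04297/1.25440 = 0.8315

u ≈ 0.8315c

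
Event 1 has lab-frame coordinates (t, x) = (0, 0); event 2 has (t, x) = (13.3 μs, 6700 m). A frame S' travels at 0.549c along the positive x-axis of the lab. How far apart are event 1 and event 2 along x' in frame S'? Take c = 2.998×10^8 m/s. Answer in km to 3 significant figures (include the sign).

γ = 1/√(1 − 0.549²) = 1.1964
Δx' = γ(Δx − vΔt) = 1.1964 × (6700 m − 0.549×(2.998×10^8 m/s)×13.3×10^-6 s)
= 1.1964 × (4511.0 m) = 5.40 km

Δx' ≈ 5.40 km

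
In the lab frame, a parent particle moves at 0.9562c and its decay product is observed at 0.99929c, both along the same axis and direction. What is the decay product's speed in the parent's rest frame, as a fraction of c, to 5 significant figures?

Inverse velocity addition: u' = (u − v)/(1 − uv/c²)
= (0.99929 − 0.9562)/(1 − 0.99929×0.9562) = 0.043090/0.04447890 = 0.96877

u' ≈ 0.96877c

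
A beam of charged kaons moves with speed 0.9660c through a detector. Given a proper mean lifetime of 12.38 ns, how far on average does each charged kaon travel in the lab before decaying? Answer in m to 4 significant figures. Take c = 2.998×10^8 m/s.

γ = 1/√(1 − 0.9660²) = 3.86784
Dilated lifetime: Δt = γτ₀ = 3.86784 × 12.38 ns = 47.8839 ns
d = vΔt = 0.9660c × 47.8839 ns = 2.89607×10^8 m/s × 4.78839×10^-8 s = 13.87 m

d ≈ 13.87 m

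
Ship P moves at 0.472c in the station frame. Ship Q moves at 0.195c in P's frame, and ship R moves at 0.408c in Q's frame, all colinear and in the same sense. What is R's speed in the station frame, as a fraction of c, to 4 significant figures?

u ≈ 0.8155c

Compose boost 2: (0.195 + 0.472)/(1 + 0.195×0.472) = 0.6670/1.09204 = 0.610783
Compose boost 3: (0.408 + 0.610783)/(1 + 0.408×0.610783) = 1.01878/1.24920 = 0.8155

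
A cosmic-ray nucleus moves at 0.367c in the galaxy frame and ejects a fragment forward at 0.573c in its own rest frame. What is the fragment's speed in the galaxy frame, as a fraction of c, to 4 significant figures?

Compose boost 2: (0.573 + 0.367)/(1 + 0.573×0.367) = 0.9400/1.21029 = 0.7767

u ≈ 0.7767c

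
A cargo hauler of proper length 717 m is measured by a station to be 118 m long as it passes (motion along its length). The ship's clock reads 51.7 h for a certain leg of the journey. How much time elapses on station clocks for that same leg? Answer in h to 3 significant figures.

Δt ≈ 314 h

Length contraction ⇒ γ = L₀/L = 717/118 = 6.0763
Time dilation: Δt = γτ₀ = 6.0763 × 51.7 h = 314 h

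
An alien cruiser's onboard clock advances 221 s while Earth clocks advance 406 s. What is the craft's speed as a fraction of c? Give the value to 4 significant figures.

γ = Δt/τ₀ = 406/221 = 1.83710
β = √(1 − 1/γ²) = √(1 − 1/1.83710²) = 0.8389

β ≈ 0.8389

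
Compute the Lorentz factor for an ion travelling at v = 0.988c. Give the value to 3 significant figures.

γ ≈ 6.47

γ = 1/√(1 − β²) = 1/√(1 − 0.988²) = 1/√(0.023856) = 6.47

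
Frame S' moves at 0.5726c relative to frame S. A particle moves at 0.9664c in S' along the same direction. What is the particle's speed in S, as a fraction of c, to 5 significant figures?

u ≈ 0.99076c

Relativistic velocity addition: u = (u' + v)/(1 + u'v/c²)
= (0.9664 + 0.5726)/(1 + 0.9664×0.5726) = 1.5390/1.553361 = 0.99076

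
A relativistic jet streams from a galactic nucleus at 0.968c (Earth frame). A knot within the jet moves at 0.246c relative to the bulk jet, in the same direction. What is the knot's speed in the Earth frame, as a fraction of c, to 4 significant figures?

Relativistic velocity addition: u = (u' + v)/(1 + u'v/c²)
= (0.246 + 0.968)/(1 + 0.246×0.968) = 1.214/1.23813 = 0.9805

u ≈ 0.9805c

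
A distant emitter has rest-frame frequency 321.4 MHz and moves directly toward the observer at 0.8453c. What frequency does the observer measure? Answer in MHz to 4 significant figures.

f_obs ≈ 1110 MHz

Relativistic Doppler: f_obs = f_src √((1+β)/(1−β))
= 321.4 × √(1.84530/0.154700) = 321.4 × 3.45373 = 1110 MHz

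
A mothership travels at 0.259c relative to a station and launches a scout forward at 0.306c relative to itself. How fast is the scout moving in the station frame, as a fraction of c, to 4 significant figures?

u ≈ 0.5235c

Compose boost 2: (0.306 + 0.259)/(1 + 0.306×0.259) = 0.5650/1.07925 = 0.5235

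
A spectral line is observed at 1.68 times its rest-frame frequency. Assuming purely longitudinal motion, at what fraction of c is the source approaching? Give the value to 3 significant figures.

f_obs/f_src = √((1+β)/(1−β)) = 1.68  ⇒  (1+β)/(1−β) = 2.8224
β = |1 − D²|/(1 + D²) = |1 − 2.8224|/(1 + 2.8224) = 0.477

β ≈ 0.477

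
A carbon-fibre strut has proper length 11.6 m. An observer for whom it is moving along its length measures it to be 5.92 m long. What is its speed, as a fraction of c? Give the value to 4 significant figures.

β ≈ 0.8600

γ = L₀/L = 11.6/5.92 = 1.95946
β = √(1 − 1/γ²) = 0.8600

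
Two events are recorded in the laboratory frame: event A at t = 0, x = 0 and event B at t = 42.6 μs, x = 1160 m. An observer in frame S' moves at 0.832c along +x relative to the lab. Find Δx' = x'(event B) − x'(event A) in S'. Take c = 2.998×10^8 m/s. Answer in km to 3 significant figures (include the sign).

γ = 1/√(1 − 0.832²) = 1.8025
Δx' = γ(Δx − vΔt) = 1.8025 × (1160 m − 0.832×(2.998×10^8 m/s)×42.6×10^-6 s)
= 1.8025 × (-9465.9 m) = -17.1 km

Δx' ≈ -17.1 km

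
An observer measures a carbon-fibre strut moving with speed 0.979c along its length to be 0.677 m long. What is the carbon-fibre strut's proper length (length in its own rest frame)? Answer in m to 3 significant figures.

γ = 1/√(1 − 0.979²) = 4.9053
L₀ = γL = 4.9053 × 0.677 = 3.32 m

L₀ ≈ 3.32 m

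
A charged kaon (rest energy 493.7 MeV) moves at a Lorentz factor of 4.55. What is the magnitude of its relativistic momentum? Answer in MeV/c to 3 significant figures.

p ≈ 2190 MeV/c

β = √(1 − 1/γ²) = √(1 − 1/4.55²) = 0.97555
p = γβm₀c = 4.55 × 0.97555 × 493.7 MeV/c = 2190 MeV/c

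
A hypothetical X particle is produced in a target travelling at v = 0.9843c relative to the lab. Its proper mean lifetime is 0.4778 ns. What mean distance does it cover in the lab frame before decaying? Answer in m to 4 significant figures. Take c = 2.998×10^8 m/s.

γ = 1/√(1 − 0.9843²) = 5.66561
Dilated lifetime: Δt = γτ₀ = 5.66561 × 0.4778 ns = 2.70703 ns
d = vΔt = 0.9843c × 2.70703 ns = 2.95093×10^8 m/s × 2.70703×10^-9 s = 0.7988 m

d ≈ 0.7988 m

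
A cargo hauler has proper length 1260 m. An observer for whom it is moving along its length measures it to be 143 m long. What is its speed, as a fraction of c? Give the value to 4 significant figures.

β ≈ 0.9935

γ = L₀/L = 1260/143 = 8.81119
β = √(1 − 1/γ²) = 0.9935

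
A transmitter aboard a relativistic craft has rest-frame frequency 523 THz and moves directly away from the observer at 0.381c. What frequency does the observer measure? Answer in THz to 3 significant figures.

Relativistic Doppler: f_obs = f_src √((1−β)/(1+β))
= 523 × √(0.61900/1.3810) = 523 × 0.66950 = 350 THz

f_obs ≈ 350 THz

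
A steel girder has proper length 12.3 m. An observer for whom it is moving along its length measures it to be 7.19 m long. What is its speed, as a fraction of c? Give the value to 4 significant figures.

β ≈ 0.8114

γ = L₀/L = 12.3/7.19 = 1.71071
β = √(1 − 1/γ²) = 0.8114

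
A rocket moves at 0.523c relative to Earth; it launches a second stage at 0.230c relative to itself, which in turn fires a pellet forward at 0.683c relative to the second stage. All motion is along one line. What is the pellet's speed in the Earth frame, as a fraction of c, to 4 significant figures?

Compose boost 2: (0.230 + 0.523)/(1 + 0.230×0.523) = 0.7530/1.12029 = 0.672147
Compose boost 3: (0.683 + 0.672147)/(1 + 0.683×0.672147) = 1.35515/1.45908 = 0.9288

u ≈ 0.9288c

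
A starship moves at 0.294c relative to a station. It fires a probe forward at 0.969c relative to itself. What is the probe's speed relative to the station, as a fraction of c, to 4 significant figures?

u ≈ 0.9830c

Relativistic velocity addition: u = (u' + v)/(1 + u'v/c²)
= (0.969 + 0.294)/(1 + 0.969×0.294) = 1.263/1.28489 = 0.9830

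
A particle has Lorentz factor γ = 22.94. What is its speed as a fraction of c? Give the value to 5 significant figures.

β ≈ 0.99905

β = √(1 − 1/γ²) = √(1 − 1/22.94²) = √(0.9980997) = 0.99905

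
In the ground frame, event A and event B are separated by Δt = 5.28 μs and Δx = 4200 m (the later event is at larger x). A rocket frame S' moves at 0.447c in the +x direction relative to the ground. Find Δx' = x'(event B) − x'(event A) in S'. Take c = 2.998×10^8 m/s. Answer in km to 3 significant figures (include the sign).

γ = 1/√(1 − 0.447²) = 1.1179
Δx' = γ(Δx − vΔt) = 1.1179 × (4200 m − 0.447×(2.998×10^8 m/s)×5.28×10^-6 s)
= 1.1179 × (3492.4 m) = 3.90 km

Δx' ≈ 3.90 km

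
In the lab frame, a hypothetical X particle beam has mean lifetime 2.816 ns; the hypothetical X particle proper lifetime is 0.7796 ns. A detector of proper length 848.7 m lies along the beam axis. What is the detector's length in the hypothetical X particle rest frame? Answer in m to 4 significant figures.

L ≈ 235.0 m

Time dilation ⇒ γ = Δt/τ₀ = 2.816/0.7796 = 3.61211
Length contraction: L = L₀/γ = 848.7/3.61211 = 235.0 m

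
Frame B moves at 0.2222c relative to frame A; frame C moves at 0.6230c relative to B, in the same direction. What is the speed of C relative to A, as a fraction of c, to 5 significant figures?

u ≈ 0.74243c

Compose boost 2: (0.6230 + 0.2222)/(1 + 0.6230×0.2222) = 0.84520/1.138431 = 0.74243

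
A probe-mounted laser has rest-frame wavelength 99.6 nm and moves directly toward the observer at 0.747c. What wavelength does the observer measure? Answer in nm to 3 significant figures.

λ_obs ≈ 37.9 nm

Relativistic Doppler: λ_obs = λ_src √((1−β)/(1+β))
= 99.6 × √(0.25300/1.7470) = 99.6 × 0.38055 = 37.9 nm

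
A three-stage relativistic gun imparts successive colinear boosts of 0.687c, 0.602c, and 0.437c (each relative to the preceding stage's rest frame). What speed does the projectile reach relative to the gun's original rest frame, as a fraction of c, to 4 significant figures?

u ≈ 0.9645c

Compose boost 2: (0.602 + 0.687)/(1 + 0.602×0.687) = 1.289/1.41357 = 0.911873
Compose boost 3: (0.437 + 0.911873)/(1 + 0.437×0.911873) = 1.34887/1.39849 = 0.9645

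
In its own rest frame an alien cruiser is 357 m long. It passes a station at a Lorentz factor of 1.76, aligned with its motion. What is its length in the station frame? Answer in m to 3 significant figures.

L ≈ 203 m

γ = 1.76 (given)
Length contraction: L = L₀/γ = 357/1.76 = 203 m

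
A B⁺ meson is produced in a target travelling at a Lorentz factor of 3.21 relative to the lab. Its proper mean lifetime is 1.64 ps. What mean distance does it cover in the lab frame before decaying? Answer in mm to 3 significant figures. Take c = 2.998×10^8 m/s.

d ≈ 1.50 mm

β = √(1 − 1/γ²) = √(1 − 1/3.21²) = 0.95024
Dilated lifetime: Δt = γτ₀ = 3.21 × 1.64 ps = 5.2644 ps
d = vΔt = 0.95024c × 5.2644 ps = 2.8488×10^8 m/s × 5.2644×10^-12 s = 1.50 mm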